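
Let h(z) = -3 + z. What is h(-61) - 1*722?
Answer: -786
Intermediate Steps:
h(-61) - 1*722 = (-3 - 61) - 1*722 = -64 - 722 = -786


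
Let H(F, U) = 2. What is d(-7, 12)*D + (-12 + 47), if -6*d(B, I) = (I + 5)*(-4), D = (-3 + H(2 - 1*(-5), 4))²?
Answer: 139/3 ≈ 46.333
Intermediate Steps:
D = 1 (D = (-3 + 2)² = (-1)² = 1)
d(B, I) = 10/3 + 2*I/3 (d(B, I) = -(I + 5)*(-4)/6 = -(5 + I)*(-4)/6 = -(-20 - 4*I)/6 = 10/3 + 2*I/3)
d(-7, 12)*D + (-12 + 47) = (10/3 + (⅔)*12)*1 + (-12 + 47) = (10/3 + 8)*1 + 35 = (34/3)*1 + 35 = 34/3 + 35 = 139/3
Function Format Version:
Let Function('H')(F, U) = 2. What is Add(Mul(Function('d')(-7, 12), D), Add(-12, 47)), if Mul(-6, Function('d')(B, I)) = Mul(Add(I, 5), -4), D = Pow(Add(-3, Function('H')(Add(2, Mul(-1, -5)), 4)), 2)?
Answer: Rational(139, 3) ≈ 46.333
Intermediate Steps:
D = 1 (D = Pow(Add(-3, 2), 2) = Pow(-1, 2) = 1)
Function('d')(B, I) = Add(Rational(10, 3), Mul(Rational(2, 3), I)) (Function('d')(B, I) = Mul(Rational(-1, 6), Mul(Add(I, 5), -4)) = Mul(Rational(-1, 6), Mul(Add(5, I), -4)) = Mul(Rational(-1, 6), Add(-20, Mul(-4, I))) = Add(Rational(10, 3), Mul(Rational(2, 3), I)))
Add(Mul(Function('d')(-7, 12), D), Add(-12, 47)) = Add(Mul(Add(Rational(10, 3), Mul(Rational(2, 3), 12)), 1), Add(-12, 47)) = Add(Mul(Add(Rational(10, 3), 8), 1), 35) = Add(Mul(Rational(34, 3), 1), 35) = Add(Rational(34, 3), 35) = Rational(139, 3)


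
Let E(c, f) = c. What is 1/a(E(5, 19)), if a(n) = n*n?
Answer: 1/25 ≈ 0.040000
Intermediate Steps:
a(n) = n**2
1/a(E(5, 19)) = 1/(5**2) = 1/25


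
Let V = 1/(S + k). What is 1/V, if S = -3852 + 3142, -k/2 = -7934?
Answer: 15158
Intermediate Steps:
k = 15868 (k = -2*(-7934) = 15868)
S = -710
V = 1/15158 (V = 1/(-710 + 15868) = 1/15158 ≈ 6.5972e-5)
1/V = 1/(1/15158) = 15158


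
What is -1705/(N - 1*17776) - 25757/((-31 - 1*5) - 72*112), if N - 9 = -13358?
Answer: 2174659/672300 ≈ 3.2347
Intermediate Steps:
N = -13349 (N = 9 - 13358 = -13349)
-1705/(N - 1*17776) - 25757/((-31 - 1*5) - 72*112) = -1705/(-13349 - 1*17776) - 25757/((-31 - 1*5) - 72*112) = -1705/(-13349 - 17776) - 25757/((-31 - 5) - 8064) = -1705/(-31125) - 25757/(-36 - 8064) = -1705*(-1/31125) - 25757/(-8100) = 341/6225 - 25757*(-1/8100) = 341/6225 + 25757/8100 = 2174659/672300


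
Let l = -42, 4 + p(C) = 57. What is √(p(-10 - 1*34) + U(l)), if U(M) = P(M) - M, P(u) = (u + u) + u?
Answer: I*√31 ≈ 5.5678*I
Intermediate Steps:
p(C) = 53 (p(C) = -4 + 57 = 53)
P(u) = 3*u (P(u) = 2*u + u = 3*u)
U(M) = 2*M (U(M) = 3*M - M = 2*M)
√(p(-10 - 1*34) + U(l)) = √(53 + 2*(-42)) = √(53 - 84) = √(-31) = I*√31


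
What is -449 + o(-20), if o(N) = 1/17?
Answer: -7632/17 ≈ -448.94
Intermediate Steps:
o(N) = 1/17
-449 + o(-20) = -449 + 1/17 = -7632/17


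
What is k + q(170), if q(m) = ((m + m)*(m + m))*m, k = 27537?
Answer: 19679537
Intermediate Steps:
q(m) = 4*m³ (q(m) = ((2*m)*(2*m))*m = (4*m²)*m = 4*m³)
k + q(170) = 27537 + 4*170³ = 27537 + 4*4913000 = 27537 + 19652000 = 19679537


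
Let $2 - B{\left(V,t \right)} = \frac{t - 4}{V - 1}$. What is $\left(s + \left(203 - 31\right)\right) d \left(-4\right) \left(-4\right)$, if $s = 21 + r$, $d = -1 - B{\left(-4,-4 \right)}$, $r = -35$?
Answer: $- \frac{17696}{5} \approx -3539.2$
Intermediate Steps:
$B{\left(V,t \right)} = 2 - \frac{-4 + t}{-1 + V}$ ($B{\left(V,t \right)} = 2 - \frac{t - 4}{V - 1} = 2 - \frac{-4 + t}{-1 + V}$)
$d = - \frac{7}{5}$ ($d = -1 - \frac{2 - -4 + 2 \left(-4\right)}{-1 - 4} = -1 - \frac{2 + 4 - 8}{-5} = -1 - \left(- \frac{1}{5}\right) \left(-2\right) = -1 - \frac{2}{5} = - \frac{7}{5} \approx -1.4$)
$s = -14$ ($s = 21 - 35 = -14$)
$\left(s + \left(203 - 31\right)\right) d \left(-4\right) \left(-4\right) = \left(-14 + \left(203 - 31\right)\right) \left(- \frac{7}{5}\right) \left(-4\right) \left(-4\right) = \left(-14 + 172\right) \frac{28}{5} \left(-4\right) = 158 \left(- \frac{112}{5}\right) = - \frac{17696}{5}$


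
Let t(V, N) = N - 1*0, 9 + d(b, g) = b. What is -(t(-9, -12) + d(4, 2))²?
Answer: -289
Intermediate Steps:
d(b, g) = -9 + b
t(V, N) = N (t(V, N) = N + 0 = N)
-(t(-9, -12) + d(4, 2))² = -(-12 + (-9 + 4))² = -(-12 - 5)² = -1*(-17)² = -1*289 = -289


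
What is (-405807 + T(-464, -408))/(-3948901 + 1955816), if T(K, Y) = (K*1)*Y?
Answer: 43299/398617 ≈ 0.10862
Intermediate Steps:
T(K, Y) = K*Y
(-405807 + T(-464, -408))/(-3948901 + 1955816) = (-405807 - 464*(-408))/(-3948901 + 1955816) = (-405807 + 189312)/(-1993085) = -216495*(-1/1993085) = 43299/398617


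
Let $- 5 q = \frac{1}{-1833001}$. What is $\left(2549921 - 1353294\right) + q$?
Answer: $\frac{10967092438136}{9165005} \approx 1.1966 \cdot 10^{6}$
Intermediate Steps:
$q = \frac{1}{9165005}$ ($q = - \frac{1}{5 \left(-1833001\right)} = \left(- \frac{1}{5}\right) \left(- \frac{1}{1833001}\right) = \frac{1}{9165005} \approx 1.0911 \cdot 10^{-7}$)
$\left(2549921 - 1353294\right) + q = \left(2549921 - 1353294\right) + \frac{1}{9165005} = 1196627 + \frac{1}{9165005} = \frac{10967092438136}{9165005}$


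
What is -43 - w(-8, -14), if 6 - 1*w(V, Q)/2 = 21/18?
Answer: -158/3 ≈ -52.667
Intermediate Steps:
w(V, Q) = 29/3 (w(V, Q) = 12 - 42/18 = 12 - 2*7/6 = 12 - 7/3 = 29/3)
-43 - w(-8, -14) = -43 - 1*29/3 = -43 - 29/3 = -158/3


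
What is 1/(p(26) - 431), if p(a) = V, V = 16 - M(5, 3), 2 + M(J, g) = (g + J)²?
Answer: -1/477 ≈ -0.0020964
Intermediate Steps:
M(J, g) = -2 + (J + g)² (M(J, g) = -2 + (g + J)² = -2 + (J + g)²)
V = -46 (V = 16 - (-2 + (5 + 3)²) = 16 - (-2 + 8²) = 16 - (-2 + 64) = 16 - 1*62 = 16 - 62 = -46)
p(a) = -46
1/(p(26) - 431) = 1/(-46 - 431) = 1/(-477) = -1/477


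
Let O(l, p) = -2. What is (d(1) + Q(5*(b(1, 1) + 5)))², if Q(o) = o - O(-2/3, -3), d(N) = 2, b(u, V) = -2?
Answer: 361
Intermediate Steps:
Q(o) = 2 + o (Q(o) = o - 1*(-2) = o + 2 = 2 + o)
(d(1) + Q(5*(b(1, 1) + 5)))² = (2 + (2 + 5*(-2 + 5)))² = (2 + (2 + 5*3))² = (2 + (2 + 15))² = (2 + 17)² = 19² = 361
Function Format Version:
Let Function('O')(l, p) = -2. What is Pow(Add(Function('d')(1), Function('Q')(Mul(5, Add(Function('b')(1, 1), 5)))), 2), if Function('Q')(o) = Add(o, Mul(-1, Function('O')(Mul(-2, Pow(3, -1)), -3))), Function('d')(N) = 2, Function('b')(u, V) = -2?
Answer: 361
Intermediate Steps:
Function('Q')(o) = Add(2, o) (Function('Q')(o) = Add(o, Mul(-1, -2)) = Add(o, 2) = Add(2, o))
Pow(Add(Function('d')(1), Function('Q')(Mul(5, Add(Function('b')(1, 1), 5)))), 2) = Pow(Add(2, Add(2, Mul(5, Add(-2, 5)))), 2) = Pow(Add(2, Add(2, Mul(5, 3))), 2) = Pow(Add(2, Add(2, 15)), 2) = Pow(Add(2, 17), 2) = Pow(19, 2) = 361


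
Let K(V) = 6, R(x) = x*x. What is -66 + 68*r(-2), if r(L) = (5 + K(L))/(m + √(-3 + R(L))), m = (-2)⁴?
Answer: -22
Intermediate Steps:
R(x) = x²
m = 16
r(L) = 11/(16 + √(-3 + L²)) (r(L) = (5 + 6)/(16 + √(-3 + L²)) = 11/(16 + √(-3 + L²)))
-66 + 68*r(-2) = -66 + 68*(11/(16 + √(-3 + (-2)²))) = -66 + 68*(11/(16 + √(-3 + 4))) = -66 + 68*(11/(16 + √1)) = -66 + 68*(11/(16 + 1)) = -66 + 68*(11/17) = -66 + 44 = -22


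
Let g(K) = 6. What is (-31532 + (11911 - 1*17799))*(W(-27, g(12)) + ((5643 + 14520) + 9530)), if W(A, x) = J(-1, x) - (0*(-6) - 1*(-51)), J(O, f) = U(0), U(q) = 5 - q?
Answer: -1109390740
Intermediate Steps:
J(O, f) = 5 (J(O, f) = 5 - 1*0 = 5 + 0 = 5)
W(A, x) = -46 (W(A, x) = 5 - (0*(-6) - 1*(-51)) = 5 - (0 + 51) = 5 - 1*51 = 5 - 51 = -46)
(-31532 + (11911 - 1*17799))*(W(-27, g(12)) + ((5643 + 14520) + 9530)) = (-31532 + (11911 - 1*17799))*(-46 + ((5643 + 14520) + 9530)) = (-31532 + (11911 - 17799))*(-46 + (20163 + 9530)) = (-31532 - 5888)*(-46 + 29693) = -37420*29647 = -1109390740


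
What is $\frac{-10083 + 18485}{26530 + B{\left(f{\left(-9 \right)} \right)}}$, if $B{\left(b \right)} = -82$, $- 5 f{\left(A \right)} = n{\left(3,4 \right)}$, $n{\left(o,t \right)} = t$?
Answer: $\frac{4201}{13224} \approx 0.31768$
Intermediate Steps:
$f{\left(A \right)} = - \frac{4}{5}$ ($f{\left(A \right)} = \left(- \frac{1}{5}\right) 4 = - \frac{4}{5}$)
$\frac{-10083 + 18485}{26530 + B{\left(f{\left(-9 \right)} \right)}} = \frac{-10083 + 18485}{26530 - 82} = \frac{8402}{26448} = 8402 \cdot \frac{1}{26448} = \frac{4201}{13224}$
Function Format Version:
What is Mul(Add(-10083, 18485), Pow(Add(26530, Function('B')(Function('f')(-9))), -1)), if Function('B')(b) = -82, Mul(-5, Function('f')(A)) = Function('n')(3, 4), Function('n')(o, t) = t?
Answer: Rational(4201, 13224) ≈ 0.31768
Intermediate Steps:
Function('f')(A) = Rational(-4, 5) (Function('f')(A) = Mul(Rational(-1, 5), 4) = Rational(-4, 5))
Mul(Add(-10083, 18485), Pow(Add(26530, Function('B')(Function('f')(-9))), -1)) = Mul(Add(-10083, 18485), Pow(Add(26530, -82), -1)) = Mul(8402, Pow(26448, -1)) = Mul(8402, Rational(1, 26448)) = Rational(4201, 13224)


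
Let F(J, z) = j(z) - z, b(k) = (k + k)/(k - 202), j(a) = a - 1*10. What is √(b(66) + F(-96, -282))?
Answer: I*√12682/34 ≈ 3.3122*I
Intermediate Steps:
j(a) = -10 + a (j(a) = a - 10 = -10 + a)
b(k) = 2*k/(-202 + k) (b(k) = (2*k)/(-202 + k) = 2*k/(-202 + k))
F(J, z) = -10 (F(J, z) = (-10 + z) - z = -10)
√(b(66) + F(-96, -282)) = √(2*66/(-202 + 66) - 10) = √(2*66/(-136) - 10) = √(2*66*(-1/136) - 10) = √(-33/34 - 10) = √(-373/34) = I*√12682/34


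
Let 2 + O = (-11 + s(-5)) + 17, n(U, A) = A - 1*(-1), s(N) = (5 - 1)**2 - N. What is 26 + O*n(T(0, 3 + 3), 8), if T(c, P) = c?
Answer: 251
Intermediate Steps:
s(N) = 16 - N (s(N) = 4**2 - N = 16 - N)
n(U, A) = 1 + A (n(U, A) = A + 1 = 1 + A)
O = 25 (O = -2 + ((-11 + (16 - 1*(-5))) + 17) = -2 + ((-11 + (16 + 5)) + 17) = -2 + ((-11 + 21) + 17) = -2 + (10 + 17) = -2 + 27 = 25)
26 + O*n(T(0, 3 + 3), 8) = 26 + 25*(1 + 8) = 26 + 25*9 = 26 + 225 = 251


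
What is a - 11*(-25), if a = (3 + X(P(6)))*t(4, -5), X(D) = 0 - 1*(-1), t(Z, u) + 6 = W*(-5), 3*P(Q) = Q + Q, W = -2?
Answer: 291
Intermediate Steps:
P(Q) = 2*Q/3 (P(Q) = (Q + Q)/3 = (2*Q)/3 = 2*Q/3)
t(Z, u) = 4 (t(Z, u) = -6 - 2*(-5) = -6 + 10 = 4)
X(D) = 1 (X(D) = 0 + 1 = 1)
a = 16 (a = (3 + 1)*4 = 4*4 = 16)
a - 11*(-25) = 16 - 11*(-25) = 16 + 275 = 291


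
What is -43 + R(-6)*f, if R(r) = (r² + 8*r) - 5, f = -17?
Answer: 246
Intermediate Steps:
R(r) = -5 + r² + 8*r
-43 + R(-6)*f = -43 + (-5 + (-6)² + 8*(-6))*(-17) = -43 + (-5 + 36 - 48)*(-17) = -43 - 17*(-17) = -43 + 289 = 246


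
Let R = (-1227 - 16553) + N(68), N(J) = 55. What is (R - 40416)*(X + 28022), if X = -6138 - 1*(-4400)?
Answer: -1528178044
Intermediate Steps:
X = -1738 (X = -6138 + 4400 = -1738)
R = -17725 (R = (-1227 - 16553) + 55 = -17780 + 55 = -17725)
(R - 40416)*(X + 28022) = (-17725 - 40416)*(-1738 + 28022) = -58141*26284 = -1528178044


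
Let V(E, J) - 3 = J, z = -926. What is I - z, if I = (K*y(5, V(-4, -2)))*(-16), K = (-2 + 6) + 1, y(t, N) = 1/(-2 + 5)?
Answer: 2698/3 ≈ 899.33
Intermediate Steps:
V(E, J) = 3 + J
y(t, N) = 1/3
K = 5 (K = 4 + 1 = 5)
I = -80/3 (I = (5*(1/3))*(-16) = (5/3)*(-16) = -80/3 ≈ -26.667)
I - z = -80/3 - 1*(-926) = -80/3 + 926 = 2698/3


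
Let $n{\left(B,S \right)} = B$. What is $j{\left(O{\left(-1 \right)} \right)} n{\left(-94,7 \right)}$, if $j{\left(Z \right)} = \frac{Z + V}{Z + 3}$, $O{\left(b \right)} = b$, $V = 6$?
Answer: $-235$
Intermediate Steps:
$j{\left(Z \right)} = \frac{6 + Z}{3 + Z}$ ($j{\left(Z \right)} = \frac{Z + 6}{Z + 3} = \frac{6 + Z}{3 + Z}$)
$j{\left(O{\left(-1 \right)} \right)} n{\left(-94,7 \right)} = \frac{6 - 1}{3 - 1} \left(-94\right) = \frac{1}{2} \cdot 5 \left(-94\right) = \frac{5}{2} \left(-94\right) = -235$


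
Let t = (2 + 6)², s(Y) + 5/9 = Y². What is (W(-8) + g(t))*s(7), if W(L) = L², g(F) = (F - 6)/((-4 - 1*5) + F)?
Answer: 1560008/495 ≈ 3151.5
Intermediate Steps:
s(Y) = -5/9 + Y²
t = 64 (t = 8² = 64)
g(F) = (-6 + F)/(-9 + F) (g(F) = (-6 + F)/((-4 - 5) + F) = (-6 + F)/(-9 + F))
(W(-8) + g(t))*s(7) = ((-8)² + (-6 + 64)/(-9 + 64))*(-5/9 + 7²) = (64 + 58/55)*(-5/9 + 49) = (64 + (1/55)*58)*(436/9) = (64 + 58/55)*(436/9) = (3578/55)*(436/9) = 1560008/495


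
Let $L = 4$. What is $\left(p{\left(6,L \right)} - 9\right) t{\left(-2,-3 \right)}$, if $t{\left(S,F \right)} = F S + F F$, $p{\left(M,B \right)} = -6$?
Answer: $-225$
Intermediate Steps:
$t{\left(S,F \right)} = F^{2} + F S$ ($t{\left(S,F \right)} = F S + F^{2} = F^{2} + F S$)
$\left(p{\left(6,L \right)} - 9\right) t{\left(-2,-3 \right)} = \left(-6 - 9\right) \left(- 3 \left(-3 - 2\right)\right) = - 15 \left(\left(-3\right) \left(-5\right)\right) = \left(-15\right) 15 = -225$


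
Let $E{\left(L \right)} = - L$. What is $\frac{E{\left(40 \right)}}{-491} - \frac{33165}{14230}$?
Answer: $- \frac{3142963}{1397386} \approx -2.2492$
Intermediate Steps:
$\frac{E{\left(40 \right)}}{-491} - \frac{33165}{14230} = \frac{\left(-1\right) 40}{-491} - \frac{33165}{14230} = \left(-40\right) \left(- \frac{1}{491}\right) - \frac{6633}{2846} = \frac{40}{491} - \frac{6633}{2846} = - \frac{3142963}{1397386}$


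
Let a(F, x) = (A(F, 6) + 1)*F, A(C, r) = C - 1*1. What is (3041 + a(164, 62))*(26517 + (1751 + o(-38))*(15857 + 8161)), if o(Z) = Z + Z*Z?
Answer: 2270761655391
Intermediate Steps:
o(Z) = Z + Z**2
A(C, r) = -1 + C (A(C, r) = C - 1 = -1 + C)
a(F, x) = F**2 (a(F, x) = ((-1 + F) + 1)*F = F*F = F**2)
(3041 + a(164, 62))*(26517 + (1751 + o(-38))*(15857 + 8161)) = (3041 + 164**2)*(26517 + (1751 - 38*(1 - 38))*(15857 + 8161)) = (3041 + 26896)*(26517 + (1751 - 38*(-37))*24018) = 29937*(26517 + (1751 + 1406)*24018) = 29937*(26517 + 3157*24018) = 29937*(26517 + 75824826) = 29937*75851343 = 2270761655391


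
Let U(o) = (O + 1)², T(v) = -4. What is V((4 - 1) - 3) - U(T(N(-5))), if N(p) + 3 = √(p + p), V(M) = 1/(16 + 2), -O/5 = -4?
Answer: -7937/18 ≈ -440.94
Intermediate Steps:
O = 20 (O = -5*(-4) = 20)
V(M) = 1/18
N(p) = -3 + √2*√p (N(p) = -3 + √(p + p) = -3 + √(2*p) = -3 + √2*√p)
U(o) = 441 (U(o) = (20 + 1)² = 21² = 441)
V((4 - 1) - 3) - U(T(N(-5))) = 1/18 - 1*441 = 1/18 - 441 = -7937/18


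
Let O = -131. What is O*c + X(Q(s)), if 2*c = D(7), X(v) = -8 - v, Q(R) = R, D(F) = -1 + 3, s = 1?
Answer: -140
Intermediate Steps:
D(F) = 2
c = 1 (c = (½)*2 = 1)
O*c + X(Q(s)) = -131*1 + (-8 - 1*1) = -131 + (-8 - 1) = -131 - 9 = -140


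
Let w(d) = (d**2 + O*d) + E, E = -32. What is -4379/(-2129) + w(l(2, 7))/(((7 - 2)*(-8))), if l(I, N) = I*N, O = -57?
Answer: 762473/42580 ≈ 17.907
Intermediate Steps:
w(d) = -32 + d**2 - 57*d (w(d) = (d**2 - 57*d) - 32 = -32 + d**2 - 57*d)
-4379/(-2129) + w(l(2, 7))/(((7 - 2)*(-8))) = -4379/(-2129) + (-32 + (2*7)**2 - 114*7)/(((7 - 2)*(-8))) = -4379*(-1/2129) + (-32 + 14**2 - 57*14)/((5*(-8))) = 4379/2129 + (-32 + 196 - 798)/(-40) = 4379/2129 - 634*(-1/40) = 4379/2129 + 317/20 = 762473/42580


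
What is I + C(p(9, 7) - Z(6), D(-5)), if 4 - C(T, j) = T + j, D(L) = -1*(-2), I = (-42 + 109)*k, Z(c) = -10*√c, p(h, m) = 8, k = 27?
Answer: 1803 - 10*√6 ≈ 1778.5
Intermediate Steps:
I = 1809 (I = (-42 + 109)*27 = 67*27 = 1809)
D(L) = 2
C(T, j) = 4 - T - j (C(T, j) = 4 - (T + j) = 4 + (-T - j) = 4 - T - j)
I + C(p(9, 7) - Z(6), D(-5)) = 1809 + (4 - (8 - (-10)*√6) - 1*2) = 1809 + (4 - (8 + 10*√6) - 2) = 1809 + (4 + (-8 - 10*√6) - 2) = 1809 + (-6 - 10*√6) = 1803 - 10*√6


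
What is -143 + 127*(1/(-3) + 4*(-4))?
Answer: -6652/3 ≈ -2217.3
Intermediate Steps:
-143 + 127*(1/(-3) + 4*(-4)) = -143 + 127*(-⅓ - 16) = -143 + 127*(-49/3) = -143 - 6223/3 = -6652/3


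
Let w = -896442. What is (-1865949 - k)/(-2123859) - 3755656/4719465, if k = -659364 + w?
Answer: -2170924921003/3341159405145 ≈ -0.64975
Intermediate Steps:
k = -1555806 (k = -659364 - 896442 = -1555806)
(-1865949 - k)/(-2123859) - 3755656/4719465 = (-1865949 - 1*(-1555806))/(-2123859) - 3755656/4719465 = (-1865949 + 1555806)*(-1/2123859) - 3755656*1/4719465 = -310143*(-1/2123859) - 3755656/4719465 = 103381/707953 - 3755656/4719465 = -2170924921003/3341159405145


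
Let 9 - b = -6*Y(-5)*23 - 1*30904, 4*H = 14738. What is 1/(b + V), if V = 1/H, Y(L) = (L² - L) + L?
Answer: 7369/253220949 ≈ 2.9101e-5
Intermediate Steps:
Y(L) = L²
H = 7369/2 (H = (¼)*14738 = 7369/2 ≈ 3684.5)
b = 34363 (b = 9 - (-6*(-5)²*23 - 1*30904) = 9 - (-6*25*23 - 30904) = 9 - (-150*23 - 30904) = 9 - (-3450 - 30904) = 9 - 1*(-34354) = 9 + 34354 = 34363)
V = 2/7369 (V = 1/(7369/2) = 2/7369 ≈ 0.00027141)
1/(b + V) = 1/(34363 + 2/7369) = 1/(253220949/7369) = 7369/253220949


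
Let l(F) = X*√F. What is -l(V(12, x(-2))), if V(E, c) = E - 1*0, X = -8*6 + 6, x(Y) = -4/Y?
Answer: 84*√3 ≈ 145.49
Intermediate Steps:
X = -42 (X = -48 + 6 = -42)
V(E, c) = E (V(E, c) = E + 0 = E)
l(F) = -42*√F
-l(V(12, x(-2))) = -(-42)*√12 = -(-42)*2*√3 = -(-84)*√3 = 84*√3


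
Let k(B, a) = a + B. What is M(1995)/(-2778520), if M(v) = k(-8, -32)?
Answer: 1/69463 ≈ 1.4396e-5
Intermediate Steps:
k(B, a) = B + a
M(v) = -40 (M(v) = -8 - 32 = -40)
M(1995)/(-2778520) = -40/(-2778520) = -40*(-1/2778520) = 1/69463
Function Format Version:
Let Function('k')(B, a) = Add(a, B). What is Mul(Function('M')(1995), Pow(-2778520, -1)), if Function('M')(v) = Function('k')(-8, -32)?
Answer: Rational(1, 69463) ≈ 1.4396e-5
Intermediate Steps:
Function('k')(B, a) = Add(B, a)
Function('M')(v) = -40 (Function('M')(v) = Add(-8, -32) = -40)
Mul(Function('M')(1995), Pow(-2778520, -1)) = Mul(-40, Pow(-2778520, -1)) = Mul(-40, Rational(-1, 2778520)) = Rational(1, 69463)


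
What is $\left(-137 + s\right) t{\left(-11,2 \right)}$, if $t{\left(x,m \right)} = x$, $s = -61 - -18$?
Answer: $1980$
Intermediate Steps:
$s = -43$ ($s = -61 + 18 = -43$)
$\left(-137 + s\right) t{\left(-11,2 \right)} = \left(-137 - 43\right) \left(-11\right) = \left(-180\right) \left(-11\right) = 1980$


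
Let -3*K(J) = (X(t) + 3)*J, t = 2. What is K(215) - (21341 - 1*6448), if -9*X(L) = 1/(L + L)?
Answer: -1631449/108 ≈ -15106.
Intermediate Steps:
X(L) = -1/(18*L) (X(L) = -1/(9*(L + L)) = -1/(2*L)/9 = -1/(18*L))
K(J) = -107*J/108 (K(J) = -(-1/18/2 + 3)*J/3 = -(-1/18*½ + 3)*J/3 = -(-1/36 + 3)*J/3 = -107*J/108)
K(215) - (21341 - 1*6448) = -107/108*215 - (21341 - 1*6448) = -23005/108 - (21341 - 6448) = -23005/108 - 1*14893 = -23005/108 - 14893 = -1631449/108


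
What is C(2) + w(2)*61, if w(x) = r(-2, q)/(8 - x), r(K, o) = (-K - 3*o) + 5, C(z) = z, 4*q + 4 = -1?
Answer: 2671/24 ≈ 111.29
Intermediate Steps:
q = -5/4 (q = -1 + (¼)*(-1) = -1 - ¼ = -5/4 ≈ -1.2500)
r(K, o) = 5 - K - 3*o
w(x) = 43/(4*(8 - x)) (w(x) = (5 - 1*(-2) - 3*(-5/4))/(8 - x) = (5 + 2 + 15/4)/(8 - x) = 43/(4*(8 - x)))
C(2) + w(2)*61 = 2 - 43/(-32 + 4*2)*61 = 2 - 43/(-32 + 8)*61 = 2 - 43/(-24)*61 = 2 - 43*(-1/24)*61 = 2 + (43/24)*61 = 2 + 2623/24 = 2671/24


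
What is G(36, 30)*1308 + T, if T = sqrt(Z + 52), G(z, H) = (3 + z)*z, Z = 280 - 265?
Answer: 1836432 + sqrt(67) ≈ 1.8364e+6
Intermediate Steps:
Z = 15
G(z, H) = z*(3 + z)
T = sqrt(67) (T = sqrt(15 + 52) = sqrt(67) ≈ 8.1853)
G(36, 30)*1308 + T = (36*(3 + 36))*1308 + sqrt(67) = (36*39)*1308 + sqrt(67) = 1404*1308 + sqrt(67) = 1836432 + sqrt(67)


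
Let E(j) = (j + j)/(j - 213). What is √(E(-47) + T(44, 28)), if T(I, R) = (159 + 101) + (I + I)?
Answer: √5887310/130 ≈ 18.664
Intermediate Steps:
T(I, R) = 260 + 2*I
E(j) = 2*j/(-213 + j) (E(j) = (2*j)/(-213 + j) = 2*j/(-213 + j))
√(E(-47) + T(44, 28)) = √(2*(-47)/(-213 - 47) + (260 + 2*44)) = √(2*(-47)/(-260) + (260 + 88)) = √(2*(-47)*(-1/260) + 348) = √(47/130 + 348) = √(45287/130) = √5887310/130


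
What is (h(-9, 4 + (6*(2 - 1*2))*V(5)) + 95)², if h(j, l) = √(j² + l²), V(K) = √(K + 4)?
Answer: (95 + √97)² ≈ 10993.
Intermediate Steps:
V(K) = √(4 + K)
(h(-9, 4 + (6*(2 - 1*2))*V(5)) + 95)² = (√((-9)² + (4 + (6*(2 - 1*2))*√(4 + 5))²) + 95)² = (√(81 + (4 + (6*(2 - 2))*√9)²) + 95)² = (√(81 + (4 + (6*0)*3)²) + 95)² = (√(81 + (4 + 0*3)²) + 95)² = (√(81 + (4 + 0)²) + 95)² = (√(81 + 4²) + 95)² = (√(81 + 16) + 95)² = (√97 + 95)² = (95 + √97)²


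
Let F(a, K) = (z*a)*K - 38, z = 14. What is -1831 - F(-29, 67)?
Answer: 25409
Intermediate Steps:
F(a, K) = -38 + 14*K*a (F(a, K) = (14*a)*K - 38 = 14*K*a - 38 = -38 + 14*K*a)
-1831 - F(-29, 67) = -1831 - (-38 + 14*67*(-29)) = -1831 - (-38 - 27202) = -1831 - 1*(-27240) = -1831 + 27240 = 25409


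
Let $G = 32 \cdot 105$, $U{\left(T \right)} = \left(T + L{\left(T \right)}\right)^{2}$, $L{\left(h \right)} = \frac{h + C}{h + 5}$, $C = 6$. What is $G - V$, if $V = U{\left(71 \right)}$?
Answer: $- \frac{10546369}{5776} \approx -1825.9$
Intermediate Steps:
$L{\left(h \right)} = \frac{6 + h}{5 + h}$ ($L{\left(h \right)} = \frac{h + 6}{h + 5} = \frac{6 + h}{5 + h}$)
$U{\left(T \right)} = \left(T + \frac{6 + T}{5 + T}\right)^{2}$
$V = \frac{29953729}{5776}$ ($V = \frac{\left(6 + 71 + 71 \left(5 + 71\right)\right)^{2}}{\left(5 + 71\right)^{2}} = \frac{\left(6 + 71 + 71 \cdot 76\right)^{2}}{5776} = \frac{\left(6 + 71 + 5396\right)^{2}}{5776} = \frac{5473^{2}}{5776} = \frac{1}{5776} \cdot 29953729 = \frac{29953729}{5776} \approx 5185.9$)
$G = 3360$
$G - V = 3360 - \frac{29953729}{5776} = - \frac{10546369}{5776}$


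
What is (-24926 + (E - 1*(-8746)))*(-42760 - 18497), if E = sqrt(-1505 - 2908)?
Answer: 991138260 - 61257*I*sqrt(4413) ≈ 9.9114e+8 - 4.0693e+6*I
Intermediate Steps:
E = I*sqrt(4413) (E = sqrt(-4413) = I*sqrt(4413) ≈ 66.43*I)
(-24926 + (E - 1*(-8746)))*(-42760 - 18497) = (-24926 + (I*sqrt(4413) - 1*(-8746)))*(-42760 - 18497) = (-24926 + (I*sqrt(4413) + 8746))*(-61257) = (-24926 + (8746 + I*sqrt(4413)))*(-61257) = (-16180 + I*sqrt(4413))*(-61257) = 991138260 - 61257*I*sqrt(4413)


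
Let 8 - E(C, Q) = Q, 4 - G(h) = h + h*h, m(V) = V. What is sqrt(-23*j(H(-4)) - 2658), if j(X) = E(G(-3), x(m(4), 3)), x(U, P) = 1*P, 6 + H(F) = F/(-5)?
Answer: I*sqrt(2773) ≈ 52.659*I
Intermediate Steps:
H(F) = -6 - F/5 (H(F) = -6 + F/(-5) = -6 + F*(-1/5) = -6 - F/5)
G(h) = 4 - h - h**2 (G(h) = 4 - (h + h*h) = 4 - (h + h**2) = 4 + (-h - h**2) = 4 - h - h**2)
x(U, P) = P
E(C, Q) = 8 - Q
j(X) = 5 (j(X) = 8 - 1*3 = 8 - 3 = 5)
sqrt(-23*j(H(-4)) - 2658) = sqrt(-23*5 - 2658) = sqrt(-115 - 2658) = sqrt(-2773) = I*sqrt(2773)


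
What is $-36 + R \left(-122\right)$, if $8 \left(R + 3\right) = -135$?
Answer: $\frac{9555}{4} \approx 2388.8$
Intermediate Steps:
$R = - \frac{159}{8}$ ($R = -3 + \frac{1}{8} \left(-135\right) = -3 - \frac{135}{8} = - \frac{159}{8} \approx -19.875$)
$-36 + R \left(-122\right) = -36 - - \frac{9699}{4} = -36 + \frac{9699}{4} = \frac{9555}{4}$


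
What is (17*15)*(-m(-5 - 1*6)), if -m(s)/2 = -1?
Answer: -510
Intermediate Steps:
m(s) = 2 (m(s) = -2*(-1) = 2)
(17*15)*(-m(-5 - 1*6)) = (17*15)*(-1*2) = 255*(-2) = -510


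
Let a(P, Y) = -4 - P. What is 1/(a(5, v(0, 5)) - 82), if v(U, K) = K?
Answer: -1/91 ≈ -0.010989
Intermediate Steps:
1/(a(5, v(0, 5)) - 82) = 1/((-4 - 1*5) - 82) = 1/((-4 - 5) - 82) = 1/(-9 - 82) = 1/(-91) = -1/91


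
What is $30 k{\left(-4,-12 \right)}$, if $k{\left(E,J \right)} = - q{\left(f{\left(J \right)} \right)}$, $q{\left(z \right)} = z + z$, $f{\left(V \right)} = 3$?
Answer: $-180$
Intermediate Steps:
$q{\left(z \right)} = 2 z$
$k{\left(E,J \right)} = -6$ ($k{\left(E,J \right)} = - 2 \cdot 3 = \left(-1\right) 6 = -6$)
$30 k{\left(-4,-12 \right)} = 30 \left(-6\right) = -180$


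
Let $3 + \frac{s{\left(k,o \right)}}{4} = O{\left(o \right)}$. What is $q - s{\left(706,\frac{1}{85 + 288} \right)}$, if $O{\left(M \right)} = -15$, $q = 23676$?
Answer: $23748$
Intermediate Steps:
$s{\left(k,o \right)} = -72$ ($s{\left(k,o \right)} = -12 + 4 \left(-15\right) = -12 - 60 = -72$)
$q - s{\left(706,\frac{1}{85 + 288} \right)} = 23676 - -72 = 23676 + 72 = 23748$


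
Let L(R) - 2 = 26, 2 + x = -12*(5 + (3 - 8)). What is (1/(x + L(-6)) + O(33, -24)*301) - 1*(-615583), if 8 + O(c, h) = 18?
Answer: 16083419/26 ≈ 6.1859e+5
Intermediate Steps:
O(c, h) = 10 (O(c, h) = -8 + 18 = 10)
x = -2 (x = -2 - 12*(5 + (3 - 8)) = -2 - 12*(5 - 5) = -2 - 12*0 = -2 + 0 = -2)
L(R) = 28 (L(R) = 2 + 26 = 28)
(1/(x + L(-6)) + O(33, -24)*301) - 1*(-615583) = (1/(-2 + 28) + 10*301) - 1*(-615583) = (1/26 + 3010) + 615583 = 78261/26 + 615583 = 16083419/26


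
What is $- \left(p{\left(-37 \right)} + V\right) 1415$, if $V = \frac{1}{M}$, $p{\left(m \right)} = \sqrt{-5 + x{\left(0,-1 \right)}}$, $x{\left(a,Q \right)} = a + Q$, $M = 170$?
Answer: $- \frac{283}{34} - 1415 i \sqrt{6} \approx -8.3235 - 3466.0 i$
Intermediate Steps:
$x{\left(a,Q \right)} = Q + a$
$p{\left(m \right)} = i \sqrt{6}$ ($p{\left(m \right)} = \sqrt{-5 + \left(-1 + 0\right)} = \sqrt{-5 - 1} = \sqrt{-6} = i \sqrt{6}$)
$V = \frac{1}{170} \approx 0.0058824$
$- \left(p{\left(-37 \right)} + V\right) 1415 = - \left(i \sqrt{6} + \frac{1}{170}\right) 1415 = - \left(\frac{1}{170} + i \sqrt{6}\right) 1415 = - (\frac{283}{34} + 1415 i \sqrt{6}) = - \frac{283}{34} - 1415 i \sqrt{6}$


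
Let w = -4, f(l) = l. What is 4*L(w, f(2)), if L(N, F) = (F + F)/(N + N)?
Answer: -2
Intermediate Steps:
L(N, F) = F/N (L(N, F) = (2*F)/((2*N)) = (2*F)*(1/(2*N)) = F/N)
4*L(w, f(2)) = 4*(2/(-4)) = 4*(2*(-¼)) = 4*(-½) = -2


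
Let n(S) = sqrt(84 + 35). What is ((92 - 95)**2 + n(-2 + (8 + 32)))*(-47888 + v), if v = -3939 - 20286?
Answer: -649017 - 72113*sqrt(119) ≈ -1.4357e+6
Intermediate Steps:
n(S) = sqrt(119)
v = -24225
((92 - 95)**2 + n(-2 + (8 + 32)))*(-47888 + v) = ((92 - 95)**2 + sqrt(119))*(-47888 - 24225) = ((-3)**2 + sqrt(119))*(-72113) = (9 + sqrt(119))*(-72113) = -649017 - 72113*sqrt(119)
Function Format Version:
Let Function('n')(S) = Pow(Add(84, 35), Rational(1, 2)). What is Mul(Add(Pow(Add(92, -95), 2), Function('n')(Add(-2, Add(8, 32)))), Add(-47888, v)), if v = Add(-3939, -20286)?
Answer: Add(-649017, Mul(-72113, Pow(119, Rational(1, 2)))) ≈ -1.4357e+6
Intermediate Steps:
Function('n')(S) = Pow(119, Rational(1, 2))
v = -24225
Mul(Add(Pow(Add(92, -95), 2), Function('n')(Add(-2, Add(8, 32)))), Add(-47888, v)) = Mul(Add(Pow(Add(92, -95), 2), Pow(119, Rational(1, 2))), Add(-47888, -24225)) = Mul(Add(Pow(-3, 2), Pow(119, Rational(1, 2))), -72113) = Mul(Add(9, Pow(119, Rational(1, 2))), -72113) = Add(-649017, Mul(-72113, Pow(119, Rational(1, 2))))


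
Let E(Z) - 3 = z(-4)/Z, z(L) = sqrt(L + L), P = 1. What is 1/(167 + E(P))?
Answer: 85/14454 - I*sqrt(2)/14454 ≈ 0.0058807 - 9.7842e-5*I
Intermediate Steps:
z(L) = sqrt(2)*sqrt(L) (z(L) = sqrt(2*L) = sqrt(2)*sqrt(L))
E(Z) = 3 + 2*I*sqrt(2)/Z (E(Z) = 3 + (sqrt(2)*sqrt(-4))/Z = 3 + (sqrt(2)*(2*I))/Z = 3 + (2*I*sqrt(2))/Z = 3 + 2*I*sqrt(2)/Z)
1/(167 + E(P)) = 1/(167 + (3 + 2*I*sqrt(2)/1)) = 1/(167 + (3 + 2*I*sqrt(2)*1)) = 1/(167 + (3 + 2*I*sqrt(2))) = 1/(170 + 2*I*sqrt(2))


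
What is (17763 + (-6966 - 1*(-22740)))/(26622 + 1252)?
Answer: 4791/3982 ≈ 1.2032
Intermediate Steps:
(17763 + (-6966 - 1*(-22740)))/(26622 + 1252) = (17763 + (-6966 + 22740))/27874 = (17763 + 15774)*(1/27874) = 33537*(1/27874) = 4791/3982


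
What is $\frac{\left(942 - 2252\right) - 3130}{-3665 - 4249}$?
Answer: $\frac{740}{1319} \approx 0.56103$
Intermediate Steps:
$\frac{\left(942 - 2252\right) - 3130}{-3665 - 4249} = \frac{-1310 - 3130}{-7914} = \left(-4440\right) \left(- \frac{1}{7914}\right) = \frac{740}{1319}$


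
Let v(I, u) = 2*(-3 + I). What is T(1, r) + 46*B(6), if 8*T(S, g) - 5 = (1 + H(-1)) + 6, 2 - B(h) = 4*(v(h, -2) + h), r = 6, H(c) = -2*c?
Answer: -8457/4 ≈ -2114.3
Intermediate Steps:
v(I, u) = -6 + 2*I
B(h) = 26 - 12*h (B(h) = 2 - 4*((-6 + 2*h) + h) = 2 - 4*(-6 + 3*h) = 2 - (-24 + 12*h) = 2 + (24 - 12*h) = 26 - 12*h)
T(S, g) = 7/4 (T(S, g) = 5/8 + ((1 - 2*(-1)) + 6)/8 = 5/8 + ((1 + 2) + 6)/8 = 5/8 + (3 + 6)/8 = 5/8 + (1/8)*9 = 5/8 + 9/8 = 7/4)
T(1, r) + 46*B(6) = 7/4 + 46*(26 - 12*6) = 7/4 + 46*(26 - 72) = 7/4 + 46*(-46) = 7/4 - 2116 = -8457/4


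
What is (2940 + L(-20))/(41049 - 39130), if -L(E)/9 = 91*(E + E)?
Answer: 35700/1919 ≈ 18.603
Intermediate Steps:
L(E) = -1638*E (L(E) = -819*(E + E) = -819*2*E = -1638*E)
(2940 + L(-20))/(41049 - 39130) = (2940 - 1638*(-20))/(41049 - 39130) = (2940 + 32760)/1919 = 35700*(1/1919) = 35700/1919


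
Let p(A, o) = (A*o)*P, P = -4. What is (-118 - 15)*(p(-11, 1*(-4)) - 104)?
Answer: 37240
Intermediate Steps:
p(A, o) = -4*A*o (p(A, o) = (A*o)*(-4) = -4*A*o)
(-118 - 15)*(p(-11, 1*(-4)) - 104) = (-118 - 15)*(-4*(-11)*1*(-4) - 104) = -133*(-4*(-11)*(-4) - 104) = -133*(-176 - 104) = -133*(-280) = 37240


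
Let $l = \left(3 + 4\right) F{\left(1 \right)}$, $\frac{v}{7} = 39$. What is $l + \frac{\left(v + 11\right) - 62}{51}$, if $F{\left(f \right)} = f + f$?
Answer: $\frac{312}{17} \approx 18.353$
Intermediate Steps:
$v = 273$ ($v = 7 \cdot 39 = 273$)
$F{\left(f \right)} = 2 f$
$l = 14$ ($l = \left(3 + 4\right) 2 \cdot 1 = 7 \cdot 2 = 14$)
$l + \frac{\left(v + 11\right) - 62}{51} = 14 + \frac{\left(273 + 11\right) - 62}{51} = 14 + \frac{284 - 62}{51} = 14 + \frac{1}{51} \cdot 222 = 14 + \frac{74}{17} = \frac{312}{17}$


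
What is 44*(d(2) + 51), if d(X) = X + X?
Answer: 2420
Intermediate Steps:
d(X) = 2*X
44*(d(2) + 51) = 44*(2*2 + 51) = 44*(4 + 51) = 44*55 = 2420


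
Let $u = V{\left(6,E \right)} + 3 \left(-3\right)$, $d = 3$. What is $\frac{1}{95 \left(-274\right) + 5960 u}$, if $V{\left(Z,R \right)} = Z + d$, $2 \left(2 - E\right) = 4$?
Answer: $- \frac{1}{26030} \approx -3.8417 \cdot 10^{-5}$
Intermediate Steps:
$E = 0$ ($E = 2 - 2 = 0$)
$V{\left(Z,R \right)} = 3 + Z$ ($V{\left(Z,R \right)} = Z + 3 = 3 + Z$)
$u = 0$ ($u = \left(3 + 6\right) + 3 \left(-3\right) = 9 - 9 = 0$)
$\frac{1}{95 \left(-274\right) + 5960 u} = \frac{1}{95 \left(-274\right) + 5960 \cdot 0} = \frac{1}{-26030 + 0} = \frac{1}{-26030} = - \frac{1}{26030}$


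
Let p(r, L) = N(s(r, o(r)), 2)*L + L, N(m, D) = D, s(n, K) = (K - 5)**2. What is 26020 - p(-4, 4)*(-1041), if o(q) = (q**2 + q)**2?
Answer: 38512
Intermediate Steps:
o(q) = (q + q**2)**2
s(n, K) = (-5 + K)**2
p(r, L) = 3*L (p(r, L) = 2*L + L = 3*L)
26020 - p(-4, 4)*(-1041) = 26020 - 3*4*(-1041) = 26020 - 12*(-1041) = 26020 - 1*(-12492) = 26020 + 12492 = 38512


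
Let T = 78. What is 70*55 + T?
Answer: 3928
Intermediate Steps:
70*55 + T = 70*55 + 78 = 3850 + 78 = 3928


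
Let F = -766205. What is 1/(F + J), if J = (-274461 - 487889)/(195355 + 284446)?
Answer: -479801/367626687555 ≈ -1.3051e-6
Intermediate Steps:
J = -762350/479801 ≈ -1.5889
1/(F + J) = 1/(-766205 - 762350/479801) = 1/(-367626687555/479801) = -479801/367626687555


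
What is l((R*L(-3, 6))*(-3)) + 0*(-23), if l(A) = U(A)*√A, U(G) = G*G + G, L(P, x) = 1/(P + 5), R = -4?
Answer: 42*√6 ≈ 102.88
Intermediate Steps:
L(P, x) = 1/(5 + P)
U(G) = G + G² (U(G) = G² + G = G + G²)
l(A) = A^(3/2)*(1 + A) (l(A) = (A*(1 + A))*√A = A^(3/2)*(1 + A))
l((R*L(-3, 6))*(-3)) + 0*(-23) = (-4/(5 - 3)*(-3))^(3/2)*(1 - 4/(5 - 3)*(-3)) + 0*(-23) = (-4/2*(-3))^(3/2)*(1 - 4/2*(-3)) + 0 = (-4*½*(-3))^(3/2)*(1 - 4*½*(-3)) + 0 = (-2*(-3))^(3/2)*(1 - 2*(-3)) + 0 = 6^(3/2)*(1 + 6) + 0 = (6*√6)*7 + 0 = 42*√6 + 0 = 42*√6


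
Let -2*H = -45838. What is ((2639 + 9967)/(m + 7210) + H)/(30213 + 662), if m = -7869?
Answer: 3018203/4069325 ≈ 0.74170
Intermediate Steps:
H = 22919 (H = -½*(-45838) = 22919)
((2639 + 9967)/(m + 7210) + H)/(30213 + 662) = ((2639 + 9967)/(-7869 + 7210) + 22919)/(30213 + 662) = (12606/(-659) + 22919)/30875 = (12606*(-1/659) + 22919)*(1/30875) = (-12606/659 + 22919)*(1/30875) = (15091015/659)*(1/30875) = 3018203/4069325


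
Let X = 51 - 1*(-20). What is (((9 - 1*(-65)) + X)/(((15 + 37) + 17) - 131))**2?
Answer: 21025/3844 ≈ 5.4696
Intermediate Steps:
X = 71 (X = 51 + 20 = 71)
(((9 - 1*(-65)) + X)/(((15 + 37) + 17) - 131))**2 = (((9 - 1*(-65)) + 71)/(((15 + 37) + 17) - 131))**2 = (((9 + 65) + 71)/((52 + 17) - 131))**2 = ((74 + 71)/(69 - 131))**2 = (145/(-62))**2 = (145*(-1/62))**2 = (-145/62)**2 = 21025/3844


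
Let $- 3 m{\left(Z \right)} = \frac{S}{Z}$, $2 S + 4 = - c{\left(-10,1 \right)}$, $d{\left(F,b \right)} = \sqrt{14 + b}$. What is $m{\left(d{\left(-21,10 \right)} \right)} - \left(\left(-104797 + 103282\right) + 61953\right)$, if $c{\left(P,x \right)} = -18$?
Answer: $-60438 - \frac{7 \sqrt{6}}{36} \approx -60439.0$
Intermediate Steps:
$S = 7$ ($S = -2 + \frac{\left(-1\right) \left(-18\right)}{2} = -2 + \frac{1}{2} \cdot 18 = -2 + 9 = 7$)
$m{\left(Z \right)} = - \frac{7}{3 Z}$ ($m{\left(Z \right)} = - \frac{7 \frac{1}{Z}}{3} = - \frac{7}{3 Z}$)
$m{\left(d{\left(-21,10 \right)} \right)} - \left(\left(-104797 + 103282\right) + 61953\right) = - \frac{7}{3 \sqrt{14 + 10}} - \left(\left(-104797 + 103282\right) + 61953\right) = - \frac{7}{3 \sqrt{24}} - \left(-1515 + 61953\right) = - \frac{7}{3 \cdot 2 \sqrt{6}} - 60438 = - \frac{7 \frac{\sqrt{6}}{12}}{3} - 60438 = - \frac{7 \sqrt{6}}{36} - 60438 = -60438 - \frac{7 \sqrt{6}}{36}$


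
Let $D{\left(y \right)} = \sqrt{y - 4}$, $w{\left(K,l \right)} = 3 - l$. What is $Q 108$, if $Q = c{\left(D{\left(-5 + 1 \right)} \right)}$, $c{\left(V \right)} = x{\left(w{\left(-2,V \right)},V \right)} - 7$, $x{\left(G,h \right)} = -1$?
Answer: $-864$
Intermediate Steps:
$D{\left(y \right)} = \sqrt{-4 + y}$
$c{\left(V \right)} = -8$ ($c{\left(V \right)} = -1 - 7 = -8$)
$Q = -8$
$Q 108 = \left(-8\right) 108 = -864$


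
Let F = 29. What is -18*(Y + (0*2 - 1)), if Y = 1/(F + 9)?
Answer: 333/19 ≈ 17.526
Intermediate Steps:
Y = 1/38 (Y = 1/(29 + 9) = 1/38 ≈ 0.026316)
-18*(Y + (0*2 - 1)) = -18*(1/38 + (0*2 - 1)) = -18*(1/38 + (0 - 1)) = -18*(1/38 - 1) = -18*(-37/38) = 333/19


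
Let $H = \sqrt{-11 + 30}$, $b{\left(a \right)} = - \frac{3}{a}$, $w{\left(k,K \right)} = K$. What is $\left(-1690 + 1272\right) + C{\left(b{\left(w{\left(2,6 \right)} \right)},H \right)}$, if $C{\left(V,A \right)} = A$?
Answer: $-418 + \sqrt{19} \approx -413.64$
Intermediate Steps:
$H = \sqrt{19} \approx 4.3589$
$\left(-1690 + 1272\right) + C{\left(b{\left(w{\left(2,6 \right)} \right)},H \right)} = \left(-1690 + 1272\right) + \sqrt{19} = -418 + \sqrt{19}$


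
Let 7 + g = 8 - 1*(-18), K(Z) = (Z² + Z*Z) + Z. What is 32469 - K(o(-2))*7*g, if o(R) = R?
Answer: 31671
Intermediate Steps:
K(Z) = Z + 2*Z² (K(Z) = (Z² + Z²) + Z = 2*Z² + Z = Z + 2*Z²)
g = 19 (g = -7 + (8 - 1*(-18)) = -7 + (8 + 18) = -7 + 26 = 19)
32469 - K(o(-2))*7*g = 32469 - -2*(1 + 2*(-2))*7*19 = 32469 - -2*(1 - 4)*7*19 = 32469 - -2*(-3)*7*19 = 32469 - 6*7*19 = 32469 - 42*19 = 32469 - 1*798 = 32469 - 798 = 31671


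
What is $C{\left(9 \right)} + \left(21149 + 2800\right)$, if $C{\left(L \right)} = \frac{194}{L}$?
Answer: $\frac{215735}{9} \approx 23971.0$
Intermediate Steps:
$C{\left(9 \right)} + \left(21149 + 2800\right) = \frac{194}{9} + \left(21149 + 2800\right) = 194 \cdot \frac{1}{9} + 23949 = \frac{194}{9} + 23949 = \frac{215735}{9}$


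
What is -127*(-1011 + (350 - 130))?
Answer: 100457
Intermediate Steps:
-127*(-1011 + (350 - 130)) = -127*(-1011 + 220) = -127*(-791) = 100457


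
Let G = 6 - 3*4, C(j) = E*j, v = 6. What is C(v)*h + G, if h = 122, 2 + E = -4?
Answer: -4398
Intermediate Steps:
E = -6 (E = -2 - 4 = -6)
C(j) = -6*j
G = -6 (G = 6 - 12 = -6)
C(v)*h + G = -6*6*122 - 6 = -36*122 - 6 = -4392 - 6 = -4398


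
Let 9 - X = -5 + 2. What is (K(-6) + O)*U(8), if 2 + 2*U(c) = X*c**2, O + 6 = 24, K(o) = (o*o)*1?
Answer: 20682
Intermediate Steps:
K(o) = o**2 (K(o) = o**2*1 = o**2)
X = 12 (X = 9 - (-5 + 2) = 9 - 1*(-3) = 9 + 3 = 12)
O = 18 (O = -6 + 24 = 18)
U(c) = -1 + 6*c**2 (U(c) = -1 + (12*c**2)/2 = -1 + 6*c**2)
(K(-6) + O)*U(8) = ((-6)**2 + 18)*(-1 + 6*8**2) = (36 + 18)*(-1 + 6*64) = 54*(-1 + 384) = 54*383 = 20682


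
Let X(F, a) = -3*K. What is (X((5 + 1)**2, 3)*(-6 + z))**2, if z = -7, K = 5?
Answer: 38025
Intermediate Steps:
X(F, a) = -15 (X(F, a) = -3*5 = -15)
(X((5 + 1)**2, 3)*(-6 + z))**2 = (-15*(-6 - 7))**2 = (-15*(-13))**2 = 195**2 = 38025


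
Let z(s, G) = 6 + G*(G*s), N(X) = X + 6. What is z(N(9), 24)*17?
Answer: 146982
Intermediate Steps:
N(X) = 6 + X
z(s, G) = 6 + s*G**2
z(N(9), 24)*17 = (6 + (6 + 9)*24**2)*17 = (6 + 15*576)*17 = (6 + 8640)*17 = 8646*17 = 146982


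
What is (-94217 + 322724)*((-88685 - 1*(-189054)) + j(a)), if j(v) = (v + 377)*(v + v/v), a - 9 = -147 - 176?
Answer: 18429089550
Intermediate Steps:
a = -314 (a = 9 + (-147 - 176) = 9 - 323 = -314)
j(v) = (1 + v)*(377 + v) (j(v) = (377 + v)*(v + 1) = (377 + v)*(1 + v) = (1 + v)*(377 + v))
(-94217 + 322724)*((-88685 - 1*(-189054)) + j(a)) = (-94217 + 322724)*((-88685 - 1*(-189054)) + (377 + (-314)² + 378*(-314))) = 228507*((-88685 + 189054) + (377 + 98596 - 118692)) = 228507*(100369 - 19719) = 228507*80650 = 18429089550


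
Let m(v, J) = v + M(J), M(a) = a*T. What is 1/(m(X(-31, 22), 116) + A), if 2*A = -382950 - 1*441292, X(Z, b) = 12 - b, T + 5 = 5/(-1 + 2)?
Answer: -1/412131 ≈ -2.4264e-6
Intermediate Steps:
T = 0 (T = -5 + 5/(-1 + 2) = -5 + 5/1 = -5 + 5*1 = -5 + 5 = 0)
M(a) = 0 (M(a) = a*0 = 0)
A = -412121 (A = (-382950 - 1*441292)/2 = (-382950 - 441292)/2 = (1/2)*(-824242) = -412121)
m(v, J) = v (m(v, J) = v + 0 = v)
1/(m(X(-31, 22), 116) + A) = 1/((12 - 1*22) - 412121) = 1/((12 - 22) - 412121) = 1/(-10 - 412121) = 1/(-412131) = -1/412131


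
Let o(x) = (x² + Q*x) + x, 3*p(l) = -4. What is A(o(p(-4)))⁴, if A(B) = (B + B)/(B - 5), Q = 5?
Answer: 157351936/104060401 ≈ 1.5121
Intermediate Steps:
p(l) = -4/3 (p(l) = (⅓)*(-4) = -4/3)
o(x) = x² + 6*x (o(x) = (x² + 5*x) + x = x² + 6*x)
A(B) = 2*B/(-5 + B) (A(B) = (2*B)/(-5 + B) = 2*B/(-5 + B))
A(o(p(-4)))⁴ = (2*(-4*(6 - 4/3)/3)/(-5 - 4*(6 - 4/3)/3))⁴ = (2*(-4/3*14/3)/(-5 - 4/3*14/3))⁴ = (2*(-56/9)/(-5 - 56/9))⁴ = (2*(-56/9)/(-101/9))⁴ = (2*(-56/9)*(-9/101))⁴ = (112/101)⁴ = 157351936/104060401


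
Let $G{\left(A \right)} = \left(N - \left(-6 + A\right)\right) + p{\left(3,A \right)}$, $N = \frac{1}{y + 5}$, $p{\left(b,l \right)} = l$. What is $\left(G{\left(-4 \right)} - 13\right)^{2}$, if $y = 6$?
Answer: $\frac{5776}{121} \approx 47.736$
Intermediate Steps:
$N = \frac{1}{11}$ ($N = \frac{1}{6 + 5} = \frac{1}{11} \approx 0.090909$)
$G{\left(A \right)} = \frac{67}{11}$ ($G{\left(A \right)} = \left(\frac{1}{11} - \left(-6 + A\right)\right) + A = \left(\frac{67}{11} - A\right) + A = \frac{67}{11}$)
$\left(G{\left(-4 \right)} - 13\right)^{2} = \left(\frac{67}{11} - 13\right)^{2} = \left(- \frac{76}{11}\right)^{2} = \frac{5776}{121}$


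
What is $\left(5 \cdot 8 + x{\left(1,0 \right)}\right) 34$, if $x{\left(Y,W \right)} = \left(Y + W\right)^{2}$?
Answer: $1394$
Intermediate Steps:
$x{\left(Y,W \right)} = \left(W + Y\right)^{2}$
$\left(5 \cdot 8 + x{\left(1,0 \right)}\right) 34 = \left(5 \cdot 8 + \left(0 + 1\right)^{2}\right) 34 = \left(40 + 1^{2}\right) 34 = \left(40 + 1\right) 34 = 41 \cdot 34 = 1394$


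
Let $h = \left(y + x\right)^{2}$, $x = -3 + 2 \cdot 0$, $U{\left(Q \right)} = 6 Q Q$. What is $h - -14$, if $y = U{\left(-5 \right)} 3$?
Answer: $199823$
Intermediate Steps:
$U{\left(Q \right)} = 6 Q^{2}$
$x = -3$ ($x = -3 + 0 = -3$)
$y = 450$ ($y = 6 \left(-5\right)^{2} \cdot 3 = 6 \cdot 25 \cdot 3 = 150 \cdot 3 = 450$)
$h = 199809$ ($h = \left(450 - 3\right)^{2} = 447^{2} = 199809$)
$h - -14 = 199809 - -14 = 199809 + 14 = 199823$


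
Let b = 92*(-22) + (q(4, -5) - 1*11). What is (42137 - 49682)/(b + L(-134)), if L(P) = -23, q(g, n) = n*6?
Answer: 2515/696 ≈ 3.6135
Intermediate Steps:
q(g, n) = 6*n
b = -2065 (b = 92*(-22) + (6*(-5) - 1*11) = -2024 + (-30 - 11) = -2024 - 41 = -2065)
(42137 - 49682)/(b + L(-134)) = (42137 - 49682)/(-2065 - 23) = -7545/(-2088) = -7545*(-1/2088) = 2515/696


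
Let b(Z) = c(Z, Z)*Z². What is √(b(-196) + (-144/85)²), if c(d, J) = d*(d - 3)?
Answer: 8*√169152791299/85 ≈ 38709.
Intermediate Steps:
c(d, J) = d*(-3 + d)
b(Z) = Z³*(-3 + Z) (b(Z) = (Z*(-3 + Z))*Z² = Z³*(-3 + Z))
√(b(-196) + (-144/85)²) = √((-196)³*(-3 - 196) + (-144/85)²) = √(-7529536*(-199) + (-144*1/85)²) = √(1498377664 + (-144/85)²) = √(1498377664 + 20736/7225) = √(10825778643136/7225) = 8*√169152791299/85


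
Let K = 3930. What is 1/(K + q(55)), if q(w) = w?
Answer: 1/3985 ≈ 0.00025094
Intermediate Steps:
1/(K + q(55)) = 1/(3930 + 55) = 1/3985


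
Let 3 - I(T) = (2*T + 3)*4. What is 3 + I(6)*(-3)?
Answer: 174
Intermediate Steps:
I(T) = -9 - 8*T (I(T) = 3 - (2*T + 3)*4 = 3 - (3 + 2*T)*4 = 3 - (12 + 8*T) = 3 + (-12 - 8*T) = -9 - 8*T)
3 + I(6)*(-3) = 3 + (-9 - 8*6)*(-3) = 3 + (-9 - 48)*(-3) = 3 - 57*(-3) = 3 + 171 = 174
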